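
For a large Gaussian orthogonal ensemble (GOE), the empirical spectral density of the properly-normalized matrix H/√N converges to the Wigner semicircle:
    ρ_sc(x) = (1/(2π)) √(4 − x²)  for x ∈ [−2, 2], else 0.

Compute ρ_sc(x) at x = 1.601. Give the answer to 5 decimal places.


ρ_sc(x) = (1/(2π)) √(4 − x²). With x = 1.601:
  4 − x² = 4 − (1.601)² = 4 − 2.563201 = 1.436799.
  √(4 − x²) = 1.198666.
  1/(2π) = 0.159155.
  ρ_sc(1.601) = 0.159155 · 1.198666 = 0.190774.

Rounded to 5 decimal places: ρ_sc(1.601) ≈ 0.19077.


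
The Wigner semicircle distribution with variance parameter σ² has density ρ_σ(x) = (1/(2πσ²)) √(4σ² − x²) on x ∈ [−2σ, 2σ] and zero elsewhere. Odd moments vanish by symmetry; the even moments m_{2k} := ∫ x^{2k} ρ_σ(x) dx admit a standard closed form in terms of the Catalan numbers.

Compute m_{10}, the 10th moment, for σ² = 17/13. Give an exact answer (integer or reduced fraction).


By the scaled semicircle moment identity, m_{2k} = σ^{2k} · C_k with k = 5.
C_5 = (1/(k+1)) · C(2k, k) = (1/6) · C(10, 5) = (1/6) · 252 = 42.
σ^{2k} = (σ²)^k = (17/13)^5 = 1419857/371293.

Therefore m_{10} = σ^{10} · C_5 = (1419857/371293) · 42 = 59633994/371293.


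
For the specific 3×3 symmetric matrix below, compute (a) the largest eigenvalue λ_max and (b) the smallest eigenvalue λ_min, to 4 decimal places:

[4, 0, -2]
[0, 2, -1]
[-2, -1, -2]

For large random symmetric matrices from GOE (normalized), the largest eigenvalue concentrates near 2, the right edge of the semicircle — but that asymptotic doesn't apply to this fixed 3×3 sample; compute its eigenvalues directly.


Since M is real symmetric, all three eigenvalues are real; they are the roots of det(λI − M) = λ³ − (tr M) λ² + s λ − det M, where s is the sum of the principal 2×2 minors.
tr M = 4 + 2 + (-2) = 4.
s = (4·2 − 0²) + (4·(-2) − (-2)²) + (2·(-2) − (-1)²) = 8 + (-12) + (-5) = -9.
det M (expand along row 1) = 4·(-5) − 0·(-2) + (-2)·4 = -28.
Characteristic polynomial: λ³ − 4λ² − 9λ + 28 = 0.
Substitute λ = y + (tr M)/3 = y + 1.333333 to remove the quadratic term: y³ + p·y + q = 0 with p = s − (tr M)²/3 = -14.333333 and q = −2(tr M)³/27 + (tr M)·s/3 − det M = 11.259259.
Three real roots ⇒ use the trigonometric (Viète) form: r = 2√(−p/3) = 4.371626, φ = arccos(3q/(p·r)) = arccos(-0.539065) = 2.140123 rad.
y_k = r·cos(φ/3 − 2πk/3) for k = 0, 1, 2 gives y = 3.305640, 0.824656, -4.130297.
λ_k = y_k + 1.333333 gives λ = 4.6390, 2.1580, -2.7970 (check: the sum is 4.0000 = tr M).

Hence λ_max = 4.6390 and λ_min = -2.7970.


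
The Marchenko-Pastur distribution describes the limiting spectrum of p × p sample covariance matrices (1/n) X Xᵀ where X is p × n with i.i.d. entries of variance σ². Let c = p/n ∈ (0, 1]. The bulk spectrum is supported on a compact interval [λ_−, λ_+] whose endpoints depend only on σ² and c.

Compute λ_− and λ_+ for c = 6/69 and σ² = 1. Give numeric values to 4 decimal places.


c = 6/69 = 0.086957; √c = 0.294884.
λ_− = σ² (1 − √c)² = 1 · (1 − 0.294884)² = 1 · (0.705116)² = 0.497189.
λ_+ = σ² (1 + √c)² = 1 · (1 + 0.294884)² = 1 · (1.294884)² = 1.676724.

Rounded to 4 decimal places: λ_− ≈ 0.4972, λ_+ ≈ 1.6767.


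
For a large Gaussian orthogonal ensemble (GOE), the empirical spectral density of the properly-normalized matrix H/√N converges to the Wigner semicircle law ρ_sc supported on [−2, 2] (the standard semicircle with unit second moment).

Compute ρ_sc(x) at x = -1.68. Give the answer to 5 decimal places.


ρ_sc(x) = (1/(2π)) √(4 − x²). With x = -1.68:
  4 − x² = 4 − (-1.68)² = 4 − 2.822400 = 1.177600.
  √(4 − x²) = 1.085173.
  1/(2π) = 0.159155.
  ρ_sc(-1.68) = 0.159155 · 1.085173 = 0.172711.

Rounded to 5 decimal places: ρ_sc(-1.68) ≈ 0.17271.


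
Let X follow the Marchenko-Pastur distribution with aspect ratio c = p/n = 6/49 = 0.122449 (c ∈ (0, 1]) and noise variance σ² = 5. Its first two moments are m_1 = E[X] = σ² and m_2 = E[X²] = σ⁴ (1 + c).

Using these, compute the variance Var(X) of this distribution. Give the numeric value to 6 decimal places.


m_1 = E[X] = σ² = 5, so m_1² = 25.
m_2 = E[X²] = σ⁴ (1 + c) = 25 · (1 + 0.122449) = 25 · 1.122449 = 28.061224.
(Note m_2 − m_1² simplifies to c · σ⁴ = 0.122449 · 25.)

Var(X) = m_2 − m_1² = 28.061224 − 25 = 3.061224.


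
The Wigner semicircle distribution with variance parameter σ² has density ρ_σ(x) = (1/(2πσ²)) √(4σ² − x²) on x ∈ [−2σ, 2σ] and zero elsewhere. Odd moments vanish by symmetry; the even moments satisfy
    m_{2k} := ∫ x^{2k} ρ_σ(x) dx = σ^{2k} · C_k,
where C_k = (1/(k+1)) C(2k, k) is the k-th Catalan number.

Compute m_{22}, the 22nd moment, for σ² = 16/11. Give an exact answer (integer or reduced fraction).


By the scaled semicircle moment identity, m_{2k} = σ^{2k} · C_k with k = 11.
C_11 = (1/(k+1)) · C(2k, k) = (1/12) · C(22, 11) = (1/12) · 705432 = 58786.
σ^{2k} = (σ²)^k = (16/11)^11 = 17592186044416/285311670611.

Therefore m_{22} = σ^{22} · C_11 = (17592186044416/285311670611) · 58786 = 1034174248807038976/285311670611.


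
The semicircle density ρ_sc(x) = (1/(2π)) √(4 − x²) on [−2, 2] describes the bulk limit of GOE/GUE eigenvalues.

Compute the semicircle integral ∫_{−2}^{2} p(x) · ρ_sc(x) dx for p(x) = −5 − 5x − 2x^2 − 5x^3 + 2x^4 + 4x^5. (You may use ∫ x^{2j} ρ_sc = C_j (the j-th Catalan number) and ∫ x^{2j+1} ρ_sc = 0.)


Write p(x) = Σ a_i x^i, split into monomials and integrate each against ρ_sc separately.
Using ∫ x^{2j} ρ_sc = C_j = (1/(j+1)) C(2j, j) (Catalan numbers) and ∫ x^{2j+1} ρ_sc = 0 (odd monomials vanish by symmetry):
  i = 0 (even): a_0 · C_{0} = -5 · 1 = -5
  i = 1 (odd): ∫ x^1 ρ_sc = 0 (vanishes)
  i = 2 (even): a_2 · C_{1} = -2 · 1 = -2
  i = 3 (odd): ∫ x^3 ρ_sc = 0 (vanishes)
  i = 4 (even): a_4 · C_{2} = 2 · 2 = 4
  i = 5 (odd): ∫ x^5 ρ_sc = 0 (vanishes)

Summing the contributions: ∫_{−2}^{2} p(x) ρ_sc(x) dx = (-5) + (-2) + 4 = -3.


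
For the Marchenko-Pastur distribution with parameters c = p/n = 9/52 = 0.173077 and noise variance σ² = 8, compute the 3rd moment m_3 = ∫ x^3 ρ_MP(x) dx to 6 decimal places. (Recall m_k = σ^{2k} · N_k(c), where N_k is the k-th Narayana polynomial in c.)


E[X³] = σ⁶ (1 + 3c + c²) (third MP moment). With σ² = 8 (so σ⁶ = 512) and c = 9/52 = 0.173077: E[X³] = 512 · (1 + 3·0.173077 + (0.173077)²) = 512 · 1.549186.

So E[X^3] = 793.183432.


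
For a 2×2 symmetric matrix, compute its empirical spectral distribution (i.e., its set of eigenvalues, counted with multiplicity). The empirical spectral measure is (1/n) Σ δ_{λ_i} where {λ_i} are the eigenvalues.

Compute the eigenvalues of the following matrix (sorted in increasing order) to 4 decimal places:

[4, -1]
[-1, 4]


Since M is real symmetric, both eigenvalues are real; they are the roots of det(λI − M) = λ² − (tr M) λ + det M.
tr M = 4 + 4 = 8.
det M = 4·4 − (-1)² = 16 − 1 = 15.
Characteristic polynomial: λ² − 8λ + 15 = 0.
Discriminant Δ = (tr M)² − 4·det M = 64 − 60 = 4; √Δ = 2.000000.
λ = (tr M ± √Δ)/2 = (8 ± 2.000000)/2, giving (tr M − √Δ)/2 = 3.0000 and (tr M + √Δ)/2 = 5.0000.

Eigenvalues sorted in increasing order: [3.0000, 5.0000].


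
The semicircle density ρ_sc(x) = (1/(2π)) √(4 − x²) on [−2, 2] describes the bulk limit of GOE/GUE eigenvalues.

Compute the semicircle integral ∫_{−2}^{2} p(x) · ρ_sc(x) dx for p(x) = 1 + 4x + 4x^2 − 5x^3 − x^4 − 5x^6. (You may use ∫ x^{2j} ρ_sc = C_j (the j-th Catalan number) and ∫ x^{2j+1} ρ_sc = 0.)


Write p(x) = Σ a_i x^i, split into monomials and integrate each against ρ_sc separately.
Using ∫ x^{2j} ρ_sc = C_j = (1/(j+1)) C(2j, j) (Catalan numbers) and ∫ x^{2j+1} ρ_sc = 0 (odd monomials vanish by symmetry):
  i = 0 (even): a_0 · C_{0} = 1 · 1 = 1
  i = 1 (odd): ∫ x^1 ρ_sc = 0 (vanishes)
  i = 2 (even): a_2 · C_{1} = 4 · 1 = 4
  i = 3 (odd): ∫ x^3 ρ_sc = 0 (vanishes)
  i = 4 (even): a_4 · C_{2} = -1 · 2 = -2
  i = 6 (even): a_6 · C_{3} = -5 · 5 = -25

Summing the contributions: ∫_{−2}^{2} p(x) ρ_sc(x) dx = 1 + 4 + (-2) + (-25) = -22.


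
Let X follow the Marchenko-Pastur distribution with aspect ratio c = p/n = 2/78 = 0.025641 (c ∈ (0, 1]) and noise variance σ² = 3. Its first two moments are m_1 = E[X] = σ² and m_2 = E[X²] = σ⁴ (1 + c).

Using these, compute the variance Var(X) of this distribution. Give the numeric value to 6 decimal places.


m_1 = E[X] = σ² = 3, so m_1² = 9.
m_2 = E[X²] = σ⁴ (1 + c) = 9 · (1 + 0.025641) = 9 · 1.025641 = 9.230769.
(Note m_2 − m_1² simplifies to c · σ⁴ = 0.025641 · 9.)

Var(X) = m_2 − m_1² = 9.230769 − 9 = 0.230769.


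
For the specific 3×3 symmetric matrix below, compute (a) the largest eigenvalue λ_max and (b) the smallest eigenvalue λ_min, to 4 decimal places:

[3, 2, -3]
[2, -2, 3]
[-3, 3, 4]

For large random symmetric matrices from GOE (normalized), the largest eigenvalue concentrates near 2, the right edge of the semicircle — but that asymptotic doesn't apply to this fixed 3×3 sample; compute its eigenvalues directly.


Since M is real symmetric, all three eigenvalues are real; they are the roots of det(λI − M) = λ³ − (tr M) λ² + s λ − det M, where s is the sum of the principal 2×2 minors.
tr M = 3 + (-2) + 4 = 5.
s = (3·(-2) − 2²) + (3·4 − (-3)²) + ((-2)·4 − 3²) = -10 + 3 + (-17) = -24.
det M (expand along row 1) = 3·(-17) − 2·17 + (-3)·0 = -85.
Characteristic polynomial: λ³ − 5λ² − 24λ + 85 = 0.
Substitute λ = y + (tr M)/3 = y + 1.666667 to remove the quadratic term: y³ + p·y + q = 0 with p = s − (tr M)²/3 = -32.333333 and q = −2(tr M)³/27 + (tr M)·s/3 − det M = 35.740741.
Three real roots ⇒ use the trigonometric (Viète) form: r = 2√(−p/3) = 6.565905, φ = arccos(3q/(p·r)) = arccos(-0.505056) = 2.100243 rad.
y_k = r·cos(φ/3 − 2πk/3) for k = 0, 1, 2 gives y = 5.021538, 1.152761, -6.174299.
λ_k = y_k + 1.666667 gives λ = 6.6882, 2.8194, -4.5076 (check: the sum is 5.0000 = tr M).

Hence λ_max = 6.6882 and λ_min = -4.5076.


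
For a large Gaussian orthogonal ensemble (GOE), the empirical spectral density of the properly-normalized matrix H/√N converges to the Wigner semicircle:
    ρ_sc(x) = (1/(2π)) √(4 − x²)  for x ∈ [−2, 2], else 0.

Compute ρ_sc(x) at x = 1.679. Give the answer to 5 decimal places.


ρ_sc(x) = (1/(2π)) √(4 − x²). With x = 1.679:
  4 − x² = 4 − (1.679)² = 4 − 2.819041 = 1.180959.
  √(4 − x²) = 1.086719.
  1/(2π) = 0.159155.
  ρ_sc(1.679) = 0.159155 · 1.086719 = 0.172957.

Rounded to 5 decimal places: ρ_sc(1.679) ≈ 0.17296.


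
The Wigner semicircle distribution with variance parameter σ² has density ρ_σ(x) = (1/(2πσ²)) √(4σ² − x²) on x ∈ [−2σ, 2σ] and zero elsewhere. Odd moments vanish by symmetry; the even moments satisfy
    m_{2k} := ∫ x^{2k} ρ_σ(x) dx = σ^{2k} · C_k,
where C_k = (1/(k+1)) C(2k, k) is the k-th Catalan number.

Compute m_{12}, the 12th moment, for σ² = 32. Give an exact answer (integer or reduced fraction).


By the scaled semicircle moment identity, m_{2k} = σ^{2k} · C_k with k = 6.
C_6 = (1/(k+1)) · C(2k, k) = (1/7) · C(12, 6) = (1/7) · 924 = 132.
σ^{2k} = (σ²)^k = (32)^6 = 1073741824.

Therefore m_{12} = σ^{12} · C_6 = 1073741824 · 132 = 141733920768.


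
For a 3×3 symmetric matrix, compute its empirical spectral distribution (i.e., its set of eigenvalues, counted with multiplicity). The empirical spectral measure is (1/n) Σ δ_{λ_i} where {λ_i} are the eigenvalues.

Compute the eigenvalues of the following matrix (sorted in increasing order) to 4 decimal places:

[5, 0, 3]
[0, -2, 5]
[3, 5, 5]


Since M is real symmetric, all three eigenvalues are real; they are the roots of det(λI − M) = λ³ − (tr M) λ² + s λ − det M, where s is the sum of the principal 2×2 minors.
tr M = 5 + (-2) + 5 = 8.
s = (5·(-2) − 0²) + (5·5 − 3²) + ((-2)·5 − 5²) = -10 + 16 + (-35) = -29.
det M (expand along row 1) = 5·(-35) − 0·(-15) + 3·6 = -157.
Characteristic polynomial: λ³ − 8λ² − 29λ + 157 = 0.
Substitute λ = y + (tr M)/3 = y + 2.666667 to remove the quadratic term: y³ + p·y + q = 0 with p = s − (tr M)²/3 = -50.333333 and q = −2(tr M)³/27 + (tr M)·s/3 − det M = 41.740741.
Three real roots ⇒ use the trigonometric (Viète) form: r = 2√(−p/3) = 8.192137, φ = arccos(3q/(p·r)) = arccos(-0.303689) = 1.879358 rad.
y_k = r·cos(φ/3 − 2πk/3) for k = 0, 1, 2 gives y = 6.636551, 0.841108, -7.477660.
λ_k = y_k + 2.666667 gives λ = 9.3032, 3.5078, -4.8110 (check: the sum is 8.0000 = tr M).

Eigenvalues sorted in increasing order: [-4.8110, 3.5078, 9.3032].


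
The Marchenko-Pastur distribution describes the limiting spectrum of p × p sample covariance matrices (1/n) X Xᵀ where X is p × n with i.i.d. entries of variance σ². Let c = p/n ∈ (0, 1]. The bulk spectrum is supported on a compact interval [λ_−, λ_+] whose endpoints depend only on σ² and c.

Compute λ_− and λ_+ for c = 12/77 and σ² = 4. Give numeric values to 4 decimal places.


c = 12/77 = 0.155844; √c = 0.394771.
λ_− = σ² (1 − √c)² = 4 · (1 − 0.394771)² = 4 · (0.605229)² = 1.465208.
λ_+ = σ² (1 + √c)² = 4 · (1 + 0.394771)² = 4 · (1.394771)² = 7.781545.

Rounded to 4 decimal places: λ_− ≈ 1.4652, λ_+ ≈ 7.7815.


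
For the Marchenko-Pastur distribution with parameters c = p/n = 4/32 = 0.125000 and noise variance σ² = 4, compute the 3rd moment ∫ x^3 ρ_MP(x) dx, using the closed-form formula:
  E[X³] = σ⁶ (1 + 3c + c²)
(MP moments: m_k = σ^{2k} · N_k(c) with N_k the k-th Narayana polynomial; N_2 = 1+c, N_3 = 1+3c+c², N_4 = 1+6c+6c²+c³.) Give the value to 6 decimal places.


E[X³] = σ⁶ (1 + 3c + c²) (third MP moment). With σ² = 4 (so σ⁶ = 64) and c = 4/32 = 0.125000: E[X³] = 64 · (1 + 3·0.125000 + (0.125000)²) = 64 · 1.390625.

So E[X^3] = 89.000000.


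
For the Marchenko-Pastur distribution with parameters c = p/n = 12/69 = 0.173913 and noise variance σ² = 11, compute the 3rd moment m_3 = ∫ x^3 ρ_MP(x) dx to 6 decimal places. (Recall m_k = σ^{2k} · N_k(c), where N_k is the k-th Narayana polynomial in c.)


E[X³] = σ⁶ (1 + 3c + c²) (third MP moment). With σ² = 11 (so σ⁶ = 1331) and c = 12/69 = 0.173913: E[X³] = 1331 · (1 + 3·0.173913 + (0.173913)²) = 1331 · 1.551985.

So E[X^3] = 2065.691871.


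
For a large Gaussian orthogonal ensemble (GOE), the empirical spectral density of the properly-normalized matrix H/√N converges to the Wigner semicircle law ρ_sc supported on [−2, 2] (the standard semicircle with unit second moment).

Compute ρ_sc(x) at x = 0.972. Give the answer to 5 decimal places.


ρ_sc(x) = (1/(2π)) √(4 − x²). With x = 0.972:
  4 − x² = 4 − (0.972)² = 4 − 0.944784 = 3.055216.
  √(4 − x²) = 1.747918.
  1/(2π) = 0.159155.
  ρ_sc(0.972) = 0.159155 · 1.747918 = 0.278190.

Rounded to 5 decimal places: ρ_sc(0.972) ≈ 0.27819.


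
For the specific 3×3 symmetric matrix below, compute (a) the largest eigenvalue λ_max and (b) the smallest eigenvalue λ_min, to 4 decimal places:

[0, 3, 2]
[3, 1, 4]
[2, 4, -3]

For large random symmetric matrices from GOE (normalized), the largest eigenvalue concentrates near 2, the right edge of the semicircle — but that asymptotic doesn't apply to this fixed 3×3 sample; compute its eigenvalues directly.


Since M is real symmetric, all three eigenvalues are real; they are the roots of det(λI − M) = λ³ − (tr M) λ² + s λ − det M, where s is the sum of the principal 2×2 minors.
tr M = 0 + 1 + (-3) = -2.
s = (0·1 − 3²) + (0·(-3) − 2²) + (1·(-3) − 4²) = -9 + (-4) + (-19) = -32.
det M (expand along row 1) = 0·(-19) − 3·(-17) + 2·10 = 71.
Characteristic polynomial: λ³ + 2λ² − 32λ − 71 = 0.
Substitute λ = y + (tr M)/3 = y − 0.666667 to remove the quadratic term: y³ + p·y + q = 0 with p = s − (tr M)²/3 = -33.333333 and q = −2(tr M)³/27 + (tr M)·s/3 − det M = -49.074074.
Three real roots ⇒ use the trigonometric (Viète) form: r = 2√(−p/3) = 6.666667, φ = arccos(3q/(p·r)) = arccos(0.662500) = 0.846645 rad.
y_k = r·cos(φ/3 − 2πk/3) for k = 0, 1, 2 gives y = 6.402940, -1.593643, -4.809296.
λ_k = y_k − 0.666667 gives λ = 5.7363, -2.2603, -5.4760 (check: the sum is -2.0000 = tr M).

Hence λ_max = 5.7363 and λ_min = -5.4760.


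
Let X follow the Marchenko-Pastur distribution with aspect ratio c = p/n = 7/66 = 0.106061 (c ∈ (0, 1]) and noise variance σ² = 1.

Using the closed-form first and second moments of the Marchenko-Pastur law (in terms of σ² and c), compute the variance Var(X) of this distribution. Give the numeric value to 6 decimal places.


Recall the MP moments m_1 = E[X] = σ² and m_2 = E[X²] = σ⁴ (1 + c).
m_1 = E[X] = σ² = 1, so m_1² = 1.
m_2 = E[X²] = σ⁴ (1 + c) = 1 · (1 + 0.106061) = 1 · 1.106061 = 1.106061.
(Note m_2 − m_1² simplifies to c · σ⁴ = 0.106061 · 1.)

Var(X) = m_2 − m_1² = 1.106061 − 1 = 0.106061.


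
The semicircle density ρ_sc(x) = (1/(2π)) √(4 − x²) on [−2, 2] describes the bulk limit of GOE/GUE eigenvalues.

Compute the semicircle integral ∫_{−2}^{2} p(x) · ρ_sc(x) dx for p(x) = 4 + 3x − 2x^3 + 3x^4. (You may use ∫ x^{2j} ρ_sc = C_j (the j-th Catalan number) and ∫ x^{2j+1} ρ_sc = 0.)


Write p(x) = Σ a_i x^i, split into monomials and integrate each against ρ_sc separately.
Using ∫ x^{2j} ρ_sc = C_j = (1/(j+1)) C(2j, j) (Catalan numbers) and ∫ x^{2j+1} ρ_sc = 0 (odd monomials vanish by symmetry):
  i = 0 (even): a_0 · C_{0} = 4 · 1 = 4
  i = 1 (odd): ∫ x^1 ρ_sc = 0 (vanishes)
  i = 3 (odd): ∫ x^3 ρ_sc = 0 (vanishes)
  i = 4 (even): a_4 · C_{2} = 3 · 2 = 6

Summing the contributions: ∫_{−2}^{2} p(x) ρ_sc(x) dx = 4 + 6 = 10.


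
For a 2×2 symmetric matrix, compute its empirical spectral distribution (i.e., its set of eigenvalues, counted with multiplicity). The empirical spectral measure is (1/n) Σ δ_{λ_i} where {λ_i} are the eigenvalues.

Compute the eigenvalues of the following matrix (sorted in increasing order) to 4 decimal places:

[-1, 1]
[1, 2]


Since M is real symmetric, both eigenvalues are real; they are the roots of det(λI − M) = λ² − (tr M) λ + det M.
tr M = -1 + 2 = 1.
det M = (-1)·2 − 1² = -2 − 1 = -3.
Characteristic polynomial: λ² − λ − 3 = 0.
Discriminant Δ = (tr M)² − 4·det M = 1 − (-12) = 13; √Δ = 3.605551.
λ = (tr M ± √Δ)/2 = (1 ± 3.605551)/2, giving (tr M − √Δ)/2 = -1.3028 and (tr M + √Δ)/2 = 2.3028.

Eigenvalues sorted in increasing order: [-1.3028, 2.3028].


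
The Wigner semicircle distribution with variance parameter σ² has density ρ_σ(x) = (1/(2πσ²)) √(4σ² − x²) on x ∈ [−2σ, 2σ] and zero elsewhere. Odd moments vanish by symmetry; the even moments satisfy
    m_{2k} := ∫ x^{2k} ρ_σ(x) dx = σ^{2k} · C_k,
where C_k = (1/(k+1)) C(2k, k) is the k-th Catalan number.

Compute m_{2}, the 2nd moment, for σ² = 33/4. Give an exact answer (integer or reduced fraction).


By the scaled semicircle moment identity, m_{2k} = σ^{2k} · C_k with k = 1.
C_1 = (1/(k+1)) · C(2k, k) = (1/2) · C(2, 1) = (1/2) · 2 = 1.
σ^{2k} = (σ²)^k = (33/4)^1 = 33/4.

Therefore m_{2} = σ^{2} · C_1 = (33/4) · 1 = 33/4.


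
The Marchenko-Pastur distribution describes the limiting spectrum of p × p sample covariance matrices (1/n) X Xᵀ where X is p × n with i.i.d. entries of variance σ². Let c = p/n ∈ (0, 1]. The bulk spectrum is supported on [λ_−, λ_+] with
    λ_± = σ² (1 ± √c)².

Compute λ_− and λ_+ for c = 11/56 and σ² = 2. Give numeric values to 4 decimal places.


c = 11/56 = 0.196429; √c = 0.443203.
λ_− = σ² (1 − √c)² = 2 · (1 − 0.443203)² = 2 · (0.556797)² = 0.620047.
λ_+ = σ² (1 + √c)² = 2 · (1 + 0.443203)² = 2 · (1.443203)² = 4.165668.

Rounded to 4 decimal places: λ_− ≈ 0.6200, λ_+ ≈ 4.1657.


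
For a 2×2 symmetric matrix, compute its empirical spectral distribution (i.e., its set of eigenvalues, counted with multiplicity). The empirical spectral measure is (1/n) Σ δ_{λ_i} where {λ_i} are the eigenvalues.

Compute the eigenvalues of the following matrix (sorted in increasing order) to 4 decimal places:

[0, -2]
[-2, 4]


Since M is real symmetric, both eigenvalues are real; they are the roots of det(λI − M) = λ² − (tr M) λ + det M.
tr M = 0 + 4 = 4.
det M = 0·4 − (-2)² = 0 − 4 = -4.
Characteristic polynomial: λ² − 4λ − 4 = 0.
Discriminant Δ = (tr M)² − 4·det M = 16 − (-16) = 32; √Δ = 5.656854.
λ = (tr M ± √Δ)/2 = (4 ± 5.656854)/2, giving (tr M − √Δ)/2 = -0.8284 and (tr M + √Δ)/2 = 4.8284.

Eigenvalues sorted in increasing order: [-0.8284, 4.8284].


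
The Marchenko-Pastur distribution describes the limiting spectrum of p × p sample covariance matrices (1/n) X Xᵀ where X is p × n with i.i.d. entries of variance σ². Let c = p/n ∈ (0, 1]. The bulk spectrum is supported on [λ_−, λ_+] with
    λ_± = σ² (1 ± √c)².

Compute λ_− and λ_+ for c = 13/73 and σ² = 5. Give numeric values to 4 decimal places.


c = 13/73 = 0.178082; √c = 0.421998.
λ_− = σ² (1 − √c)² = 5 · (1 − 0.421998)² = 5 · (0.578002)² = 1.670432.
λ_+ = σ² (1 + √c)² = 5 · (1 + 0.421998)² = 5 · (1.421998)² = 10.110390.

Rounded to 4 decimal places: λ_− ≈ 1.6704, λ_+ ≈ 10.1104.


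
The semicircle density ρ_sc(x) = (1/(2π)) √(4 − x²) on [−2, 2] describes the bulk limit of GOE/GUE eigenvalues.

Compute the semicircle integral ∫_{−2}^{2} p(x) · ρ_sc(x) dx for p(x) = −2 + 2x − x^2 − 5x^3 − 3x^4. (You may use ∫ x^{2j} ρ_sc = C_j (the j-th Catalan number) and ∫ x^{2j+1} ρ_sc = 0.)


Write p(x) = Σ a_i x^i, split into monomials and integrate each against ρ_sc separately.
Using ∫ x^{2j} ρ_sc = C_j = (1/(j+1)) C(2j, j) (Catalan numbers) and ∫ x^{2j+1} ρ_sc = 0 (odd monomials vanish by symmetry):
  i = 0 (even): a_0 · C_{0} = -2 · 1 = -2
  i = 1 (odd): ∫ x^1 ρ_sc = 0 (vanishes)
  i = 2 (even): a_2 · C_{1} = -1 · 1 = -1
  i = 3 (odd): ∫ x^3 ρ_sc = 0 (vanishes)
  i = 4 (even): a_4 · C_{2} = -3 · 2 = -6

Summing the contributions: ∫_{−2}^{2} p(x) ρ_sc(x) dx = (-2) + (-1) + (-6) = -9.


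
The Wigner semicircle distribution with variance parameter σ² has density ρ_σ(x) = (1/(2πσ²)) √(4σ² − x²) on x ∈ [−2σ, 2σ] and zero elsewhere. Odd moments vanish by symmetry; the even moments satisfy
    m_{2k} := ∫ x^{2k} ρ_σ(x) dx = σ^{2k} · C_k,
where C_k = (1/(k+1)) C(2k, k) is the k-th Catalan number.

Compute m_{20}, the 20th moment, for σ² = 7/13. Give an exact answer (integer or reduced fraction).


By the scaled semicircle moment identity, m_{2k} = σ^{2k} · C_k with k = 10.
C_10 = (1/(k+1)) · C(2k, k) = (1/11) · C(20, 10) = (1/11) · 184756 = 16796.
σ^{2k} = (σ²)^k = (7/13)^10 = 282475249/137858491849.

Therefore m_{20} = σ^{20} · C_10 = (282475249/137858491849) · 16796 = 364958021708/10604499373.


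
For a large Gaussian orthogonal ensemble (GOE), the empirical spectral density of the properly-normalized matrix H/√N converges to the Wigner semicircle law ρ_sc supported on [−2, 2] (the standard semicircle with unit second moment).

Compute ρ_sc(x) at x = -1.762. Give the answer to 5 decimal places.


ρ_sc(x) = (1/(2π)) √(4 − x²). With x = -1.762:
  4 − x² = 4 − (-1.762)² = 4 − 3.104644 = 0.895356.
  √(4 − x²) = 0.946233.
  1/(2π) = 0.159155.
  ρ_sc(-1.762) = 0.159155 · 0.946233 = 0.150598.

Rounded to 5 decimal places: ρ_sc(-1.762) ≈ 0.15060.


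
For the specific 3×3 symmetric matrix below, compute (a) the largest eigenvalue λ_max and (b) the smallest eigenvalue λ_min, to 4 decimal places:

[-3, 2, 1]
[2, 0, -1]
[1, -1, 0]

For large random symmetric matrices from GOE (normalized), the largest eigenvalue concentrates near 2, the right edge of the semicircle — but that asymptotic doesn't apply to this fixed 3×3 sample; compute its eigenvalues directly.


Since M is real symmetric, all three eigenvalues are real; they are the roots of det(λI − M) = λ³ − (tr M) λ² + s λ − det M, where s is the sum of the principal 2×2 minors.
tr M = -3 + 0 + 0 = -3.
s = ((-3)·0 − 2²) + ((-3)·0 − 1²) + (0·0 − (-1)²) = -4 + (-1) + (-1) = -6.
det M (expand along row 1) = (-3)·(-1) − 2·1 + 1·(-2) = -1.
Characteristic polynomial: λ³ + 3λ² − 6λ + 1 = 0.
Substitute λ = y + (tr M)/3 = y − 1.000000 to remove the quadratic term: y³ + p·y + q = 0 with p = s − (tr M)²/3 = -9.000000 and q = −2(tr M)³/27 + (tr M)·s/3 − det M = 9.000000.
Three real roots ⇒ use the trigonometric (Viète) form: r = 2√(−p/3) = 3.464102, φ = arccos(3q/(p·r)) = arccos(-0.866025) = 2.617994 rad.
y_k = r·cos(φ/3 − 2πk/3) for k = 0, 1, 2 gives y = 2.226682, 1.184793, -3.411474.
λ_k = y_k − 1.000000 gives λ = 1.2267, 0.1848, -4.4115 (check: the sum is -3.0000 = tr M).

Hence λ_max = 1.2267 and λ_min = -4.4115.


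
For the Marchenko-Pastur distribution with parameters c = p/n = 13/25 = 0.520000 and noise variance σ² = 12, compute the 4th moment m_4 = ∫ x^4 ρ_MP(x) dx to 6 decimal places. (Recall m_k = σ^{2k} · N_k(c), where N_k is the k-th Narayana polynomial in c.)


E[X⁴] = σ⁸ (1 + 6c + 6c² + c³) (fourth MP moment). With σ² = 12 (so σ⁸ = 20736) and c = 13/25 = 0.520000: E[X⁴] = 20736 · (1 + 6·0.520000 + 6·(0.520000)² + (0.520000)³) = 20736 · 5.883008.

So E[X^4] = 121990.053888.


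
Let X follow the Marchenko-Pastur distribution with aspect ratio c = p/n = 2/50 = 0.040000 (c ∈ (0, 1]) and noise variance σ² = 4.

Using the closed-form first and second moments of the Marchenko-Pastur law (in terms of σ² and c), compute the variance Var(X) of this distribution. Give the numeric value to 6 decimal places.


Recall the MP moments m_1 = E[X] = σ² and m_2 = E[X²] = σ⁴ (1 + c).
m_1 = E[X] = σ² = 4, so m_1² = 16.
m_2 = E[X²] = σ⁴ (1 + c) = 16 · (1 + 0.040000) = 16 · 1.040000 = 16.640000.
(Note m_2 − m_1² simplifies to c · σ⁴ = 0.040000 · 16.)

Var(X) = m_2 − m_1² = 16.640000 − 16 = 0.640000.


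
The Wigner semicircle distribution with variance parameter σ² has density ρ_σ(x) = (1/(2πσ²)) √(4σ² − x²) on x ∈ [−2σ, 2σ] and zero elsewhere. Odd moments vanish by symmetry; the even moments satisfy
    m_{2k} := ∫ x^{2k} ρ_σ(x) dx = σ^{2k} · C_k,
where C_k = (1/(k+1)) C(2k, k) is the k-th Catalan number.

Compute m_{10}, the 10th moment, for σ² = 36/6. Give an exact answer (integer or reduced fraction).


By the scaled semicircle moment identity, m_{2k} = σ^{2k} · C_k with k = 5.
C_5 = (1/(k+1)) · C(2k, k) = (1/6) · C(10, 5) = (1/6) · 252 = 42.
σ^{2k} = (σ²)^k = (36/6)^5 = 7776.

Therefore m_{10} = σ^{10} · C_5 = 7776 · 42 = 326592.


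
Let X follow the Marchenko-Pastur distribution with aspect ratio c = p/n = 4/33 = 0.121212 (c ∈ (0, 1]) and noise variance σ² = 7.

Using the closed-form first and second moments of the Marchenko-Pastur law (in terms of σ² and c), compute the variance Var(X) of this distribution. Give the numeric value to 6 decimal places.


Recall the MP moments m_1 = E[X] = σ² and m_2 = E[X²] = σ⁴ (1 + c).
m_1 = E[X] = σ² = 7, so m_1² = 49.
m_2 = E[X²] = σ⁴ (1 + c) = 49 · (1 + 0.121212) = 49 · 1.121212 = 54.939394.
(Note m_2 − m_1² simplifies to c · σ⁴ = 0.121212 · 49.)

Var(X) = m_2 − m_1² = 54.939394 − 49 = 5.939394.


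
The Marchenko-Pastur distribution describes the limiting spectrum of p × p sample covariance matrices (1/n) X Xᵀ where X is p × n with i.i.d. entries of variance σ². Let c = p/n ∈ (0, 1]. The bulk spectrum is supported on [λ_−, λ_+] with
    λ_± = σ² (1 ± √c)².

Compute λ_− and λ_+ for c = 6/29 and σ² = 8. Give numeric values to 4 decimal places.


c = 6/29 = 0.206897; √c = 0.454859.
λ_− = σ² (1 − √c)² = 8 · (1 − 0.454859)² = 8 · (0.545141)² = 2.377431.
λ_+ = σ² (1 + √c)² = 8 · (1 + 0.454859)² = 8 · (1.454859)² = 16.932914.

Rounded to 4 decimal places: λ_− ≈ 2.3774, λ_+ ≈ 16.9329.


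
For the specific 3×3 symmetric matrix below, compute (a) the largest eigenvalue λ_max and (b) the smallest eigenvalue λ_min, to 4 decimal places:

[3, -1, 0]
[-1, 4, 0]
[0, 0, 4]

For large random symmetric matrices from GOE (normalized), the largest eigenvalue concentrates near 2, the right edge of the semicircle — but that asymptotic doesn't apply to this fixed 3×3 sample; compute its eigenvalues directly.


Since M is real symmetric, all three eigenvalues are real; they are the roots of det(λI − M) = λ³ − (tr M) λ² + s λ − det M, where s is the sum of the principal 2×2 minors.
tr M = 3 + 4 + 4 = 11.
s = (3·4 − (-1)²) + (3·4 − 0²) + (4·4 − 0²) = 11 + 12 + 16 = 39.
det M (expand along row 1) = 3·16 − (-1)·(-4) + 0·0 = 44.
Characteristic polynomial: λ³ − 11λ² + 39λ − 44 = 0.
Substitute λ = y + (tr M)/3 = y + 3.666667 to remove the quadratic term: y³ + p·y + q = 0 with p = s − (tr M)²/3 = -1.333333 and q = −2(tr M)³/27 + (tr M)·s/3 − det M = 0.407407.
Three real roots ⇒ use the trigonometric (Viète) form: r = 2√(−p/3) = 1.333333, φ = arccos(3q/(p·r)) = arccos(-0.687500) = 2.328837 rad.
y_k = r·cos(φ/3 − 2πk/3) for k = 0, 1, 2 gives y = 0.951367, 0.333333, -1.284701.
λ_k = y_k + 3.666667 gives λ = 4.6180, 4.0000, 2.3820 (check: the sum is 11.0000 = tr M).

Hence λ_max = 4.6180 and λ_min = 2.3820.


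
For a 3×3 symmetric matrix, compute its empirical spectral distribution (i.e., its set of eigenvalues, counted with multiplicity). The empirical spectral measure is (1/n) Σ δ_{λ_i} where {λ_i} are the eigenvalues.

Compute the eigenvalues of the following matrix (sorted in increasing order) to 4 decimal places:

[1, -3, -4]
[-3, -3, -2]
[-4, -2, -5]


Since M is real symmetric, all three eigenvalues are real; they are the roots of det(λI − M) = λ³ − (tr M) λ² + s λ − det M, where s is the sum of the principal 2×2 minors.
tr M = 1 + (-3) + (-5) = -7.
s = (1·(-3) − (-3)²) + (1·(-5) − (-4)²) + ((-3)·(-5) − (-2)²) = -12 + (-21) + 11 = -22.
det M (expand along row 1) = 1·11 − (-3)·7 + (-4)·(-6) = 56.
Characteristic polynomial: λ³ + 7λ² − 22λ − 56 = 0.
Substitute λ = y + (tr M)/3 = y − 2.333333 to remove the quadratic term: y³ + p·y + q = 0 with p = s − (tr M)²/3 = -38.333333 and q = −2(tr M)³/27 + (tr M)·s/3 − det M = 20.740741.
Three real roots ⇒ use the trigonometric (Viète) form: r = 2√(−p/3) = 7.149204, φ = arccos(3q/(p·r)) = arccos(-0.227045) = 1.799838 rad.
y_k = r·cos(φ/3 − 2πk/3) for k = 0, 1, 2 gives y = 5.900710, 0.545293, -6.446002.
λ_k = y_k − 2.333333 gives λ = 3.5674, -1.7880, -8.7793 (check: the sum is -7.0000 = tr M).

Eigenvalues sorted in increasing order: [-8.7793, -1.7880, 3.5674].


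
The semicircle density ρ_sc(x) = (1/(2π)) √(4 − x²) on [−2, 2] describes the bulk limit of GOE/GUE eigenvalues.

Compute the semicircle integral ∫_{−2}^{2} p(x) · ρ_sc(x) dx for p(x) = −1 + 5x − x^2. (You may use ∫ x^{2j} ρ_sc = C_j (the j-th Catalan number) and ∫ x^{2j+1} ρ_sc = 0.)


Write p(x) = Σ a_i x^i, split into monomials and integrate each against ρ_sc separately.
Using ∫ x^{2j} ρ_sc = C_j = (1/(j+1)) C(2j, j) (Catalan numbers) and ∫ x^{2j+1} ρ_sc = 0 (odd monomials vanish by symmetry):
  i = 0 (even): a_0 · C_{0} = -1 · 1 = -1
  i = 1 (odd): ∫ x^1 ρ_sc = 0 (vanishes)
  i = 2 (even): a_2 · C_{1} = -1 · 1 = -1

Summing the contributions: ∫_{−2}^{2} p(x) ρ_sc(x) dx = (-1) + (-1) = -2.


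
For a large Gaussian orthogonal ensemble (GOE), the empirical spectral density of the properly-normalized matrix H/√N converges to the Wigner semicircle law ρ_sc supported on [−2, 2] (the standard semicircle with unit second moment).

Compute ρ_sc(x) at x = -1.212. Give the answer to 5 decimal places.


ρ_sc(x) = (1/(2π)) √(4 − x²). With x = -1.212:
  4 − x² = 4 − (-1.212)² = 4 − 1.468944 = 2.531056.
  √(4 − x²) = 1.590929.
  1/(2π) = 0.159155.
  ρ_sc(-1.212) = 0.159155 · 1.590929 = 0.253204.

Rounded to 5 decimal places: ρ_sc(-1.212) ≈ 0.25320.


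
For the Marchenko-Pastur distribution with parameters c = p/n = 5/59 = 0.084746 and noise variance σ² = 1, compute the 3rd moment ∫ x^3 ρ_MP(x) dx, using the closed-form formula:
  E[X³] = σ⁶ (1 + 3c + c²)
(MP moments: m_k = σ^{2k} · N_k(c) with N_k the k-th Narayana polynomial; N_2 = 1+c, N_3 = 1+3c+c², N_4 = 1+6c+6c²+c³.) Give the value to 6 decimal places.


E[X³] = σ⁶ (1 + 3c + c²) (third MP moment). With σ² = 1 (so σ⁶ = 1) and c = 5/59 = 0.084746: E[X³] = 1 · (1 + 3·0.084746 + (0.084746)²) = 1 · 1.261419.

So E[X^3] = 1.261419.


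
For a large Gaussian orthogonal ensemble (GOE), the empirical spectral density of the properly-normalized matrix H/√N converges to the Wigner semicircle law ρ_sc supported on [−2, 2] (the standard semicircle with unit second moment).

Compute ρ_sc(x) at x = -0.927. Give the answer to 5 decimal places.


ρ_sc(x) = (1/(2π)) √(4 − x²). With x = -0.927:
  4 − x² = 4 − (-0.927)² = 4 − 0.859329 = 3.140671.
  √(4 − x²) = 1.772194.
  1/(2π) = 0.159155.
  ρ_sc(-0.927) = 0.159155 · 1.772194 = 0.282053.

Rounded to 5 decimal places: ρ_sc(-0.927) ≈ 0.28205.


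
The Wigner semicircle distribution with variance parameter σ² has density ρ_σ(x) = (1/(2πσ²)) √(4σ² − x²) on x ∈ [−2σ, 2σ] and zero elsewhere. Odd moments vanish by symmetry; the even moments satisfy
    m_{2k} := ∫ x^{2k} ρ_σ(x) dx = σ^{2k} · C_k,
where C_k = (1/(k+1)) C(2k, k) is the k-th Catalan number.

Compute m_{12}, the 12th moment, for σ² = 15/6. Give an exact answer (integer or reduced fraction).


By the scaled semicircle moment identity, m_{2k} = σ^{2k} · C_k with k = 6.
C_6 = (1/(k+1)) · C(2k, k) = (1/7) · C(12, 6) = (1/7) · 924 = 132.
σ^{2k} = (σ²)^k = (15/6)^6 = 15625/64.

Therefore m_{12} = σ^{12} · C_6 = (15625/64) · 132 = 515625/16.


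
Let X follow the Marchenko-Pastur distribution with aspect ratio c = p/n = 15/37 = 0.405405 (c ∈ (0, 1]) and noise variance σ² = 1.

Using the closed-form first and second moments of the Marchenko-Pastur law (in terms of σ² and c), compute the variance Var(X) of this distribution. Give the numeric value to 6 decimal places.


Recall the MP moments m_1 = E[X] = σ² and m_2 = E[X²] = σ⁴ (1 + c).
m_1 = E[X] = σ² = 1, so m_1² = 1.
m_2 = E[X²] = σ⁴ (1 + c) = 1 · (1 + 0.405405) = 1 · 1.405405 = 1.405405.
(Note m_2 − m_1² simplifies to c · σ⁴ = 0.405405 · 1.)

Var(X) = m_2 − m_1² = 1.405405 − 1 = 0.405405.


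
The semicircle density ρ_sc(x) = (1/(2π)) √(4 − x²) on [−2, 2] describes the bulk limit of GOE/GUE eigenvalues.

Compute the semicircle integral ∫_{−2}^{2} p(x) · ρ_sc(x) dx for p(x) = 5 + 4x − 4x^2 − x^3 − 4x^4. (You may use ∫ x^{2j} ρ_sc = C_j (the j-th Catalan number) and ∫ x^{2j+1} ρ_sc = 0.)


Write p(x) = Σ a_i x^i, split into monomials and integrate each against ρ_sc separately.
Using ∫ x^{2j} ρ_sc = C_j = (1/(j+1)) C(2j, j) (Catalan numbers) and ∫ x^{2j+1} ρ_sc = 0 (odd monomials vanish by symmetry):
  i = 0 (even): a_0 · C_{0} = 5 · 1 = 5
  i = 1 (odd): ∫ x^1 ρ_sc = 0 (vanishes)
  i = 2 (even): a_2 · C_{1} = -4 · 1 = -4
  i = 3 (odd): ∫ x^3 ρ_sc = 0 (vanishes)
  i = 4 (even): a_4 · C_{2} = -4 · 2 = -8

Summing the contributions: ∫_{−2}^{2} p(x) ρ_sc(x) dx = 5 + (-4) + (-8) = -7.


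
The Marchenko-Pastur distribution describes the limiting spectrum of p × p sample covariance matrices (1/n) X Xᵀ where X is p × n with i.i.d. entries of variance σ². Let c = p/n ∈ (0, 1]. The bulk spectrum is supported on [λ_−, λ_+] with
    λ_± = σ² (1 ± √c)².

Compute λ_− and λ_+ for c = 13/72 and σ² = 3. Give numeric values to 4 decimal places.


c = 13/72 = 0.180556; √c = 0.424918.
λ_− = σ² (1 − √c)² = 3 · (1 − 0.424918)² = 3 · (0.575082)² = 0.992157.
λ_+ = σ² (1 + √c)² = 3 · (1 + 0.424918)² = 3 · (1.424918)² = 6.091176.

Rounded to 4 decimal places: λ_− ≈ 0.9922, λ_+ ≈ 6.0912.


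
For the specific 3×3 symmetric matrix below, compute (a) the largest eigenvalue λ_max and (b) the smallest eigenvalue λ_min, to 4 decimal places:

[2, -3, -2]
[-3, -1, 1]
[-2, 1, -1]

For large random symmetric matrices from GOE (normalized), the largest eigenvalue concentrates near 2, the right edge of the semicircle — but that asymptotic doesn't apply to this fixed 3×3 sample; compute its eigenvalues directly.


Since M is real symmetric, all three eigenvalues are real; they are the roots of det(λI − M) = λ³ − (tr M) λ² + s λ − det M, where s is the sum of the principal 2×2 minors.
tr M = 2 + (-1) + (-1) = 0.
s = (2·(-1) − (-3)²) + (2·(-1) − (-2)²) + ((-1)·(-1) − 1²) = -11 + (-6) + 0 = -17.
det M (expand along row 1) = 2·0 − (-3)·5 + (-2)·(-5) = 25.
Characteristic polynomial: λ³ − 17λ − 25 = 0.
Substitute λ = y + (tr M)/3 = y + 0.000000 to remove the quadratic term: y³ + p·y + q = 0 with p = s − (tr M)²/3 = -17.000000 and q = −2(tr M)³/27 + (tr M)·s/3 − det M = -25.000000.
Three real roots ⇒ use the trigonometric (Viète) form: r = 2√(−p/3) = 4.760952, φ = arccos(3q/(p·r)) = arccos(0.926656) = 0.385379 rad.
y_k = r·cos(φ/3 − 2πk/3) for k = 0, 1, 2 gives y = 4.721724, -1.832664, -2.889060.
λ_k = y_k + 0.000000 gives λ = 4.7217, -1.8327, -2.8891 (check: the sum is 0.0000 = tr M).

Hence λ_max = 4.7217 and λ_min = -2.8891.


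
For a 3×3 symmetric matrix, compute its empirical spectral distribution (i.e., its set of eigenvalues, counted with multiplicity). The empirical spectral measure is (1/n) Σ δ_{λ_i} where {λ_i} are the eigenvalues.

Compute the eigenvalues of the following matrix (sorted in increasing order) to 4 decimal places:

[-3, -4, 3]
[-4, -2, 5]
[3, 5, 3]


Since M is real symmetric, all three eigenvalues are real; they are the roots of det(λI − M) = λ³ − (tr M) λ² + s λ − det M, where s is the sum of the principal 2×2 minors.
tr M = -3 + (-2) + 3 = -2.
s = ((-3)·(-2) − (-4)²) + ((-3)·3 − 3²) + ((-2)·3 − 5²) = -10 + (-18) + (-31) = -59.
det M (expand along row 1) = (-3)·(-31) − (-4)·(-27) + 3·(-14) = -57.
Characteristic polynomial: λ³ + 2λ² − 59λ + 57 = 0.
Substitute λ = y + (tr M)/3 = y − 0.666667 to remove the quadratic term: y³ + p·y + q = 0 with p = s − (tr M)²/3 = -60.333333 and q = −2(tr M)³/27 + (tr M)·s/3 − det M = 96.925926.
Three real roots ⇒ use the trigonometric (Viète) form: r = 2√(−p/3) = 8.969083, φ = arccos(3q/(p·r)) = arccos(-0.537348) = 2.138086 rad.
y_k = r·cos(φ/3 − 2πk/3) for k = 0, 1, 2 gives y = 6.786028, 1.685933, -8.471961.
λ_k = y_k − 0.666667 gives λ = 6.1194, 1.0193, -9.1386 (check: the sum is -2.0000 = tr M).

Eigenvalues sorted in increasing order: [-9.1386, 1.0193, 6.1194].


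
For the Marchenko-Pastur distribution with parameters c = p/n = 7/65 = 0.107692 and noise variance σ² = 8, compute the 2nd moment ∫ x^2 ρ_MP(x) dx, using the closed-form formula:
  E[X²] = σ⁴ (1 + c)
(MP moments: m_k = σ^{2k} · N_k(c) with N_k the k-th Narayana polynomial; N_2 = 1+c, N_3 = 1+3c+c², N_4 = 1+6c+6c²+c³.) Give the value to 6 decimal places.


E[X²] = σ⁴ (1 + c) (second MP moment). With σ² = 8 (so σ⁴ = 64) and c = 7/65 = 0.107692: E[X²] = 64 · (1 + 0.107692) = 64 · 1.107692.

So E[X^2] = 70.892308.


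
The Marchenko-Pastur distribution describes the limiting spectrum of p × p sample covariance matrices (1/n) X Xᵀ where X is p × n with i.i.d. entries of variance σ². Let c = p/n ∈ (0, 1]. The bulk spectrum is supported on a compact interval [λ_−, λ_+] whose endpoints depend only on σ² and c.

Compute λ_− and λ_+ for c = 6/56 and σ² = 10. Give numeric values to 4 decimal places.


c = 6/56 = 0.107143; √c = 0.327327.
λ_− = σ² (1 − √c)² = 10 · (1 − 0.327327)² = 10 · (0.672673)² = 4.524892.
λ_+ = σ² (1 + √c)² = 10 · (1 + 0.327327)² = 10 · (1.327327)² = 17.617965.

Rounded to 4 decimal places: λ_− ≈ 4.5249, λ_+ ≈ 17.6180.
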